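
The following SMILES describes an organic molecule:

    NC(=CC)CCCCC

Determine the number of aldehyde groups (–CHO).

Scan the SMILES for the aldehyde motif — none present.
Groups that are present: 1 alkene, 1 primary amine.

0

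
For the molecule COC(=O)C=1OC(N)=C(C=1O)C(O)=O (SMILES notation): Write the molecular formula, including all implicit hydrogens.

Walk through each heavy atom and fill implicit hydrogens from standard valence (C 4, N 3, O 2, S 2, halogen 1):
  atom 1: C, bond orders sum to 1 (valence 4) → 3 H
  atom 2: O, bond orders sum to 2 (valence 2) → 0 H
  atom 3: C, bond orders sum to 4 (valence 4) → 0 H
  atom 4: O, bond orders sum to 2 (valence 2) → 0 H
  atom 5: C, bond orders sum to 4 (valence 4) → 0 H
  atom 6: O, bond orders sum to 2 (valence 2) → 0 H
  atom 7: C, bond orders sum to 4 (valence 4) → 0 H
  atom 8: N, bond orders sum to 1 (valence 3) → 2 H
  atom 9: C, bond orders sum to 4 (valence 4) → 0 H
  atom 10: C, bond orders sum to 4 (valence 4) → 0 H
  atom 11: O, bond orders sum to 1 (valence 2) → 1 H
  atom 12: C, bond orders sum to 4 (valence 4) → 0 H
  atom 13: O, bond orders sum to 1 (valence 2) → 1 H
  atom 14: O, bond orders sum to 2 (valence 2) → 0 H
Totals → C:7, H:7, N:1, O:6.
In Hill order: C7H7NO6.

C7H7NO6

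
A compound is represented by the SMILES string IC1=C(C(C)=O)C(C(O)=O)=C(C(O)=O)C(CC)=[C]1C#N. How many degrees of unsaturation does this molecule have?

9

Degree of unsaturation = (number of rings) + (number of π bonds).
Ring closures in the SMILES: 1.
π bonds: 6 double bonds (each 1 DoU), 1 triple bond (each 2 DoU) → 8 DoU from unsaturation.
Total DoU = 1 + 8 = 9.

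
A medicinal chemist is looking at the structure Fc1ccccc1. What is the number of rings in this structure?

1

In SMILES, each pair of matching ring-closure digits denotes one ring-closing bond; the number of such bonds equals the number of independent rings.
Ring-closure bonds here: 1.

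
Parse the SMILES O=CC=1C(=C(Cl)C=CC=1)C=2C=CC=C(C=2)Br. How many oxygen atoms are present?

Scan the SMILES for O atoms (remember two-letter symbols like Cl and Br are single atoms).
Oxygen count: 1.

1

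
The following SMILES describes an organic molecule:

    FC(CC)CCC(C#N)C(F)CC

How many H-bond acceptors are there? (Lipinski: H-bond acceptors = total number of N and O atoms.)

1

N atoms: 1; O atoms: 0.
Lipinski HBA = 1 + 0 = 1.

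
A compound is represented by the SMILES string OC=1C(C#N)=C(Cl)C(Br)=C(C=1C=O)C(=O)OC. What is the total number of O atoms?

4

Scan the SMILES for O atoms (remember two-letter symbols like Cl and Br are single atoms).
Oxygen count: 4.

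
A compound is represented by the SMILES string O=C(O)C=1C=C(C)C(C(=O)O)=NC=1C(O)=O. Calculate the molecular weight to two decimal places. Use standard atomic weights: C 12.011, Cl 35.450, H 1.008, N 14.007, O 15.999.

225.16 g/mol

First, the molecular formula is C9H7NO6 (counting implicit H from valence).
  C: 9 × 12.011 = 108.099
  H: 7 × 1.008 = 7.056
  N: 1 × 14.007 = 14.007
  O: 6 × 15.999 = 95.994
Sum: 9×12.011 + 7×1.008 + 1×14.007 + 6×15.999 = 225.156 → 225.16 g/mol.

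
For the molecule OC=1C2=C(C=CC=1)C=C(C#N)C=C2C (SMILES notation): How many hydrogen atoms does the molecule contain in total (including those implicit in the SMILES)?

9

Walk through each heavy atom and fill implicit hydrogens from standard valence (C 4, N 3, O 2, S 2, halogen 1):
  atom 1: O, bond orders sum to 1 (valence 2) → 1 H
  atom 2: C, bond orders sum to 4 (valence 4) → 0 H
  atom 3: C, bond orders sum to 4 (valence 4) → 0 H
  atom 4: C, bond orders sum to 4 (valence 4) → 0 H
  atom 5: C, bond orders sum to 3 (valence 4) → 1 H
  atom 6: C, bond orders sum to 3 (valence 4) → 1 H
  atom 7: C, bond orders sum to 3 (valence 4) → 1 H
  atom 8: C, bond orders sum to 3 (valence 4) → 1 H
  atom 9: C, bond orders sum to 4 (valence 4) → 0 H
  atom 10: C, bond orders sum to 4 (valence 4) → 0 H
  atom 11: N, bond orders sum to 3 (valence 3) → 0 H
  atom 12: C, bond orders sum to 3 (valence 4) → 1 H
  atom 13: C, bond orders sum to 4 (valence 4) → 0 H
  atom 14: C, bond orders sum to 1 (valence 4) → 3 H
Total hydrogens: 9.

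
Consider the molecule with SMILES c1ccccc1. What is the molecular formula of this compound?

C6H6

Walk through each heavy atom and fill implicit hydrogens from standard valence (C 4, N 3, O 2, S 2, halogen 1); for lowercase aromatic atoms, an aromatic c carries 1 H when it has two neighbours and 0 H with three, and aromatic n carries 0 H:
  atom 1: aromatic c, 2 neighbours → 1 H
  atom 2: aromatic c, 2 neighbours → 1 H
  atom 3: aromatic c, 2 neighbours → 1 H
  atom 4: aromatic c, 2 neighbours → 1 H
  atom 5: aromatic c, 2 neighbours → 1 H
  atom 6: aromatic c, 2 neighbours → 1 H
Totals → C:6, H:6.
In Hill order: C6H6.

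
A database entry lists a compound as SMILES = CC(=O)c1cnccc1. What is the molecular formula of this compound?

C7H7NO

Walk through each heavy atom and fill implicit hydrogens from standard valence (C 4, N 3, O 2, S 2, halogen 1); for lowercase aromatic atoms, an aromatic c carries 1 H when it has two neighbours and 0 H with three, and aromatic n carries 0 H:
  atom 1: C, bond orders sum to 1 (valence 4) → 3 H
  atom 2: C, bond orders sum to 4 (valence 4) → 0 H
  atom 3: O, bond orders sum to 2 (valence 2) → 0 H
  atom 4: aromatic c, 3 neighbours → 0 H
  atom 5: aromatic c, 2 neighbours → 1 H
  atom 6: aromatic n, 2 neighbours → 0 H
  atom 7: aromatic c, 2 neighbours → 1 H
  atom 8: aromatic c, 2 neighbours → 1 H
  atom 9: aromatic c, 2 neighbours → 1 H
Totals → C:7, H:7, N:1, O:1.
In Hill order: C7H7NO.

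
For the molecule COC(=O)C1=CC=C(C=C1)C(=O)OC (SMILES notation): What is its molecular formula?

Walk through each heavy atom and fill implicit hydrogens from standard valence (C 4, N 3, O 2, S 2, halogen 1):
  atom 1: C, bond orders sum to 1 (valence 4) → 3 H
  atom 2: O, bond orders sum to 2 (valence 2) → 0 H
  atom 3: C, bond orders sum to 4 (valence 4) → 0 H
  atom 4: O, bond orders sum to 2 (valence 2) → 0 H
  atom 5: C, bond orders sum to 4 (valence 4) → 0 H
  atom 6: C, bond orders sum to 3 (valence 4) → 1 H
  atom 7: C, bond orders sum to 3 (valence 4) → 1 H
  atom 8: C, bond orders sum to 4 (valence 4) → 0 H
  atom 9: C, bond orders sum to 3 (valence 4) → 1 H
  atom 10: C, bond orders sum to 3 (valence 4) → 1 H
  atom 11: C, bond orders sum to 4 (valence 4) → 0 H
  atom 12: O, bond orders sum to 2 (valence 2) → 0 H
  atom 13: O, bond orders sum to 2 (valence 2) → 0 H
  atom 14: C, bond orders sum to 1 (valence 4) → 3 H
Totals → C:10, H:10, O:4.
In Hill order: C10H10O4.

C10H10O4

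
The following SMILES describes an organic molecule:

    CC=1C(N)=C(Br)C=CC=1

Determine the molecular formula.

C7H8BrN

Walk through each heavy atom and fill implicit hydrogens from standard valence (C 4, N 3, O 2, S 2, halogen 1):
  atom 1: C, bond orders sum to 1 (valence 4) → 3 H
  atom 2: C, bond orders sum to 4 (valence 4) → 0 H
  atom 3: C, bond orders sum to 4 (valence 4) → 0 H
  atom 4: N, bond orders sum to 1 (valence 3) → 2 H
  atom 5: C, bond orders sum to 4 (valence 4) → 0 H
  atom 6: Br (halogen, monovalent) → 0 H
  atom 7: C, bond orders sum to 3 (valence 4) → 1 H
  atom 8: C, bond orders sum to 3 (valence 4) → 1 H
  atom 9: C, bond orders sum to 3 (valence 4) → 1 H
Totals → C:7, H:8, Br:1, N:1.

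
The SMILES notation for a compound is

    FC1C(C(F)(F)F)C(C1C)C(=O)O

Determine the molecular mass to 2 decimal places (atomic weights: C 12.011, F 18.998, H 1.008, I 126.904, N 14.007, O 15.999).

200.13 g/mol

First, the molecular formula is C7H8F4O2 (counting implicit H from valence).
  C: 7 × 12.011 = 84.077
  F: 4 × 18.998 = 75.992
  H: 8 × 1.008 = 8.064
  O: 2 × 15.999 = 31.998
Sum: 7×12.011 + 4×18.998 + 8×1.008 + 2×15.999 = 200.131 → 200.13 g/mol.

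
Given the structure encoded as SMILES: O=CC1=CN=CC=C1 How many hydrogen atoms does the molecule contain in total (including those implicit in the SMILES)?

Walk through each heavy atom and fill implicit hydrogens from standard valence (C 4, N 3, O 2, S 2, halogen 1):
  atom 1: O, bond orders sum to 2 (valence 2) → 0 H
  atom 2: C, bond orders sum to 3 (valence 4) → 1 H
  atom 3: C, bond orders sum to 4 (valence 4) → 0 H
  atom 4: C, bond orders sum to 3 (valence 4) → 1 H
  atom 5: N, bond orders sum to 3 (valence 3) → 0 H
  atom 6: C, bond orders sum to 3 (valence 4) → 1 H
  atom 7: C, bond orders sum to 3 (valence 4) → 1 H
  atom 8: C, bond orders sum to 3 (valence 4) → 1 H
Total hydrogens: 5.

5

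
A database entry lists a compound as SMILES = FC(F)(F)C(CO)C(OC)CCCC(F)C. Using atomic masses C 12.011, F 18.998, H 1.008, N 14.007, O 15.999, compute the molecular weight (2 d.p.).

First, the molecular formula is C10H18F4O2 (counting implicit H from valence).
  C: 10 × 12.011 = 120.110
  F: 4 × 18.998 = 75.992
  H: 18 × 1.008 = 18.144
  O: 2 × 15.999 = 31.998
Sum: 10×12.011 + 4×18.998 + 18×1.008 + 2×15.999 = 246.244 → 246.24 g/mol.

246.24 g/mol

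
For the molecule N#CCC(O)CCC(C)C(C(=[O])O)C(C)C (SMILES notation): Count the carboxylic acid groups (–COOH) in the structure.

1

The carboxylic acid motif appears at heavy-atom position 11 in the SMILES.
Other groups present: 1 hydroxyl, 1 nitrile.
Carboxylic acid count: 1.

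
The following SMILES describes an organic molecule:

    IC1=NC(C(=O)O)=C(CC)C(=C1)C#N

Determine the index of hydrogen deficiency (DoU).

7

Molecular formula: C9H7IN2O2.
DoU = (2C + 2 + N − H − X) / 2, where X is the halogen count and O/S are ignored.
    = (2·9 + 2 + 2 − 7 − 1) / 2 = 14 / 2 = 7.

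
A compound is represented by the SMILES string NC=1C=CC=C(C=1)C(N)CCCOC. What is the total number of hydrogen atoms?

Walk through each heavy atom and fill implicit hydrogens from standard valence (C 4, N 3, O 2, S 2, halogen 1):
  atom 1: N, bond orders sum to 1 (valence 3) → 2 H
  atom 2: C, bond orders sum to 4 (valence 4) → 0 H
  atom 3: C, bond orders sum to 3 (valence 4) → 1 H
  atom 4: C, bond orders sum to 3 (valence 4) → 1 H
  atom 5: C, bond orders sum to 3 (valence 4) → 1 H
  atom 6: C, bond orders sum to 4 (valence 4) → 0 H
  atom 7: C, bond orders sum to 3 (valence 4) → 1 H
  atom 8: C, bond orders sum to 3 (valence 4) → 1 H
  atom 9: N, bond orders sum to 1 (valence 3) → 2 H
  atom 10: C, bond orders sum to 2 (valence 4) → 2 H
  atom 11: C, bond orders sum to 2 (valence 4) → 2 H
  atom 12: C, bond orders sum to 2 (valence 4) → 2 H
  atom 13: O, bond orders sum to 2 (valence 2) → 0 H
  atom 14: C, bond orders sum to 1 (valence 4) → 3 H
Total hydrogens: 18.

18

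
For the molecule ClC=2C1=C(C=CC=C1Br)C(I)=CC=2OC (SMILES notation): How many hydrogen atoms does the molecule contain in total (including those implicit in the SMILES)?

Walk through each heavy atom and fill implicit hydrogens from standard valence (C 4, N 3, O 2, S 2, halogen 1):
  atom 1: Cl (halogen, monovalent) → 0 H
  atom 2: C, bond orders sum to 4 (valence 4) → 0 H
  atom 3: C, bond orders sum to 4 (valence 4) → 0 H
  atom 4: C, bond orders sum to 4 (valence 4) → 0 H
  atom 5: C, bond orders sum to 3 (valence 4) → 1 H
  atom 6: C, bond orders sum to 3 (valence 4) → 1 H
  atom 7: C, bond orders sum to 3 (valence 4) → 1 H
  atom 8: C, bond orders sum to 4 (valence 4) → 0 H
  atom 9: Br (halogen, monovalent) → 0 H
  atom 10: C, bond orders sum to 4 (valence 4) → 0 H
  atom 11: I (halogen, monovalent) → 0 H
  atom 12: C, bond orders sum to 3 (valence 4) → 1 H
  atom 13: C, bond orders sum to 4 (valence 4) → 0 H
  atom 14: O, bond orders sum to 2 (valence 2) → 0 H
  atom 15: C, bond orders sum to 1 (valence 4) → 3 H
Total hydrogens: 7.

7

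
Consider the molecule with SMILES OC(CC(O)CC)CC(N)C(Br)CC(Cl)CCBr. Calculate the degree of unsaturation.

Molecular formula: C12H24Br2ClNO2.
DoU = (2C + 2 + N − H − X) / 2, where X is the halogen count and O/S are ignored.
    = (2·12 + 2 + 1 − 24 − 3) / 2 = 0 / 2 = 0.

0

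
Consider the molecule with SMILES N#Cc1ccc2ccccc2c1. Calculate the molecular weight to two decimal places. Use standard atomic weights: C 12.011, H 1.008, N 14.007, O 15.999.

153.18 g/mol

First, the molecular formula is C11H7N (counting implicit H from valence).
  C: 11 × 12.011 = 132.121
  H: 7 × 1.008 = 7.056
  N: 1 × 14.007 = 14.007
Sum: 11×12.011 + 7×1.008 + 1×14.007 = 153.184 → 153.18 g/mol.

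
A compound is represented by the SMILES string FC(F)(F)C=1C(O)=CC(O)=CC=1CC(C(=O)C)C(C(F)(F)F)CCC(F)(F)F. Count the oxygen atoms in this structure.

3

Scan the SMILES for O atoms (remember two-letter symbols like Cl and Br are single atoms).
Oxygen count: 3.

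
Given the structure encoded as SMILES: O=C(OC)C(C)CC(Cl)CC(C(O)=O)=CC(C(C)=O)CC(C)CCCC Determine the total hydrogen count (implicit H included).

33

Walk through each heavy atom and fill implicit hydrogens from standard valence (C 4, N 3, O 2, S 2, halogen 1):
  atom 1: O, bond orders sum to 2 (valence 2) → 0 H
  atom 2: C, bond orders sum to 4 (valence 4) → 0 H
  atom 3: O, bond orders sum to 2 (valence 2) → 0 H
  atom 4: C, bond orders sum to 1 (valence 4) → 3 H
  atom 5: C, bond orders sum to 3 (valence 4) → 1 H
  atom 6: C, bond orders sum to 1 (valence 4) → 3 H
  atom 7: C, bond orders sum to 2 (valence 4) → 2 H
  atom 8: C, bond orders sum to 3 (valence 4) → 1 H
  atom 9: Cl (halogen, monovalent) → 0 H
  atom 10: C, bond orders sum to 2 (valence 4) → 2 H
  atom 11: C, bond orders sum to 4 (valence 4) → 0 H
  atom 12: C, bond orders sum to 4 (valence 4) → 0 H
  atom 13: O, bond orders sum to 1 (valence 2) → 1 H
  atom 14: O, bond orders sum to 2 (valence 2) → 0 H
  atom 15: C, bond orders sum to 3 (valence 4) → 1 H
  atom 16: C, bond orders sum to 3 (valence 4) → 1 H
  atom 17: C, bond orders sum to 4 (valence 4) → 0 H
  atom 18: C, bond orders sum to 1 (valence 4) → 3 H
  atom 19: O, bond orders sum to 2 (valence 2) → 0 H
  atom 20: C, bond orders sum to 2 (valence 4) → 2 H
  atom 21: C, bond orders sum to 3 (valence 4) → 1 H
  atom 22: C, bond orders sum to 1 (valence 4) → 3 H
  atom 23: C, bond orders sum to 2 (valence 4) → 2 H
  atom 24: C, bond orders sum to 2 (valence 4) → 2 H
  atom 25: C, bond orders sum to 2 (valence 4) → 2 H
  atom 26: C, bond orders sum to 1 (valence 4) → 3 H
Total hydrogens: 33.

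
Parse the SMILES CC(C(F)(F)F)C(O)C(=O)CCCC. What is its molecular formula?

C9H15F3O2

Walk through each heavy atom and fill implicit hydrogens from standard valence (C 4, N 3, O 2, S 2, halogen 1):
  atom 1: C, bond orders sum to 1 (valence 4) → 3 H
  atom 2: C, bond orders sum to 3 (valence 4) → 1 H
  atom 3: C, bond orders sum to 4 (valence 4) → 0 H
  atom 4: F (halogen, monovalent) → 0 H
  atom 5: F (halogen, monovalent) → 0 H
  atom 6: F (halogen, monovalent) → 0 H
  atom 7: C, bond orders sum to 3 (valence 4) → 1 H
  atom 8: O, bond orders sum to 1 (valence 2) → 1 H
  atom 9: C, bond orders sum to 4 (valence 4) → 0 H
  atom 10: O, bond orders sum to 2 (valence 2) → 0 H
  atom 11: C, bond orders sum to 2 (valence 4) → 2 H
  atom 12: C, bond orders sum to 2 (valence 4) → 2 H
  atom 13: C, bond orders sum to 2 (valence 4) → 2 H
  atom 14: C, bond orders sum to 1 (valence 4) → 3 H
Totals → C:9, H:15, F:3, O:2.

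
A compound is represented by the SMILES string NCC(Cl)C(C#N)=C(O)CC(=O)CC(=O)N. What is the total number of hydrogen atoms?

Walk through each heavy atom and fill implicit hydrogens from standard valence (C 4, N 3, O 2, S 2, halogen 1):
  atom 1: N, bond orders sum to 1 (valence 3) → 2 H
  atom 2: C, bond orders sum to 2 (valence 4) → 2 H
  atom 3: C, bond orders sum to 3 (valence 4) → 1 H
  atom 4: Cl (halogen, monovalent) → 0 H
  atom 5: C, bond orders sum to 4 (valence 4) → 0 H
  atom 6: C, bond orders sum to 4 (valence 4) → 0 H
  atom 7: N, bond orders sum to 3 (valence 3) → 0 H
  atom 8: C, bond orders sum to 4 (valence 4) → 0 H
  atom 9: O, bond orders sum to 1 (valence 2) → 1 H
  atom 10: C, bond orders sum to 2 (valence 4) → 2 H
  atom 11: C, bond orders sum to 4 (valence 4) → 0 H
  atom 12: O, bond orders sum to 2 (valence 2) → 0 H
  atom 13: C, bond orders sum to 2 (valence 4) → 2 H
  atom 14: C, bond orders sum to 4 (valence 4) → 0 H
  atom 15: O, bond orders sum to 2 (valence 2) → 0 H
  atom 16: N, bond orders sum to 1 (valence 3) → 2 H
Total hydrogens: 12.

12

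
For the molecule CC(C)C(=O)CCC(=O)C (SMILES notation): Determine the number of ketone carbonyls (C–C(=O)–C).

The ketone motif appears at heavy-atom positions 4, 8 in the SMILES.
Ketone count: 2.

2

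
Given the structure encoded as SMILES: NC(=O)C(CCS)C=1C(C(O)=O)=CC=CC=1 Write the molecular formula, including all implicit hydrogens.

Walk through each heavy atom and fill implicit hydrogens from standard valence (C 4, N 3, O 2, S 2, halogen 1):
  atom 1: N, bond orders sum to 1 (valence 3) → 2 H
  atom 2: C, bond orders sum to 4 (valence 4) → 0 H
  atom 3: O, bond orders sum to 2 (valence 2) → 0 H
  atom 4: C, bond orders sum to 3 (valence 4) → 1 H
  atom 5: C, bond orders sum to 2 (valence 4) → 2 H
  atom 6: C, bond orders sum to 2 (valence 4) → 2 H
  atom 7: S, bond orders sum to 1 (valence 2) → 1 H
  atom 8: C, bond orders sum to 4 (valence 4) → 0 H
  atom 9: C, bond orders sum to 4 (valence 4) → 0 H
  atom 10: C, bond orders sum to 4 (valence 4) → 0 H
  atom 11: O, bond orders sum to 1 (valence 2) → 1 H
  atom 12: O, bond orders sum to 2 (valence 2) → 0 H
  atom 13: C, bond orders sum to 3 (valence 4) → 1 H
  atom 14: C, bond orders sum to 3 (valence 4) → 1 H
  atom 15: C, bond orders sum to 3 (valence 4) → 1 H
  atom 16: C, bond orders sum to 3 (valence 4) → 1 H
Totals → C:11, H:13, N:1, O:3, S:1.

C11H13NO3S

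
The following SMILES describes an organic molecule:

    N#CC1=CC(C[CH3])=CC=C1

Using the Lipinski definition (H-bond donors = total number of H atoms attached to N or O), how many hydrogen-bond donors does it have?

0

Donors: find every N or O and count the H atoms it carries.
  atom 1 (N): bond orders sum to 3 → 0 H
Lipinski HBD = 0.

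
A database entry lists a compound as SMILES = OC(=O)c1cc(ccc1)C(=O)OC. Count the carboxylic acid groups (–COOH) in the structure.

1

The carboxylic acid motif appears at heavy-atom position 2 in the SMILES.
Other groups present: 1 ester.
Carboxylic acid count: 1.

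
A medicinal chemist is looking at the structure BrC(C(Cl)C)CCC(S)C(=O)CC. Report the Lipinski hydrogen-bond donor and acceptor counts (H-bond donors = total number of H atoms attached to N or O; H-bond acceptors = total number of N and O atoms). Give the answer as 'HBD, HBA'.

0, 1

Donors: find every N or O and count the H atoms it carries.
  atom 11 (O): bond orders sum to 2 → 0 H
Lipinski HBD = 0.
Acceptors: N atoms = 0, O atoms = 1 → HBA = 1.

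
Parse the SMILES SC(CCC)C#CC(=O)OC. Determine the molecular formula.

C8H12O2S

Walk through each heavy atom and fill implicit hydrogens from standard valence (C 4, N 3, O 2, S 2, halogen 1):
  atom 1: S, bond orders sum to 1 (valence 2) → 1 H
  atom 2: C, bond orders sum to 3 (valence 4) → 1 H
  atom 3: C, bond orders sum to 2 (valence 4) → 2 H
  atom 4: C, bond orders sum to 2 (valence 4) → 2 H
  atom 5: C, bond orders sum to 1 (valence 4) → 3 H
  atom 6: C, bond orders sum to 4 (valence 4) → 0 H
  atom 7: C, bond orders sum to 4 (valence 4) → 0 H
  atom 8: C, bond orders sum to 4 (valence 4) → 0 H
  atom 9: O, bond orders sum to 2 (valence 2) → 0 H
  atom 10: O, bond orders sum to 2 (valence 2) → 0 H
  atom 11: C, bond orders sum to 1 (valence 4) → 3 H
Totals → C:8, H:12, O:2, S:1.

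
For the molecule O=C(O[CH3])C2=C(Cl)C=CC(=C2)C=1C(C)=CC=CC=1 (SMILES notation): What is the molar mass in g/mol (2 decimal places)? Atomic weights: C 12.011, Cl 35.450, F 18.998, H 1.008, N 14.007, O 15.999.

First, the molecular formula is C15H13ClO2 (counting implicit H from valence).
  C: 15 × 12.011 = 180.165
  Cl: 1 × 35.450 = 35.450
  H: 13 × 1.008 = 13.104
  O: 2 × 15.999 = 31.998
Sum: 15×12.011 + 1×35.450 + 13×1.008 + 2×15.999 = 260.717 → 260.72 g/mol.

260.72 g/mol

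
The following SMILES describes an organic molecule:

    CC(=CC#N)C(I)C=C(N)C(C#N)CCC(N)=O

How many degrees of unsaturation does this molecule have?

Degree of unsaturation = (number of rings) + (number of π bonds).
Ring closures in the SMILES: 0.
π bonds: 3 double bonds (each 1 DoU), 2 triple bonds (each 2 DoU) → 7 DoU from unsaturation.
Total DoU = 0 + 7 = 7.

7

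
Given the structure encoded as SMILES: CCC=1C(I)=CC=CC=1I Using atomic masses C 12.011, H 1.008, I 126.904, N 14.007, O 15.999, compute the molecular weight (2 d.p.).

357.96 g/mol

First, the molecular formula is C8H8I2 (counting implicit H from valence).
  C: 8 × 12.011 = 96.088
  H: 8 × 1.008 = 8.064
  I: 2 × 126.904 = 253.808
Sum: 8×12.011 + 8×1.008 + 2×126.904 = 357.960 → 357.96 g/mol.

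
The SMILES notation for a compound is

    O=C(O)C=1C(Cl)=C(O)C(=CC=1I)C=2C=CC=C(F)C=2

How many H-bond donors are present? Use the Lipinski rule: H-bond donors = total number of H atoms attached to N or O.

Donors: find every N or O and count the H atoms it carries.
  atom 1 (O): bond orders sum to 2 → 0 H
  atom 3 (O): bond orders sum to 1 → 1 H
  atom 8 (O): bond orders sum to 1 → 1 H
Lipinski HBD = 2.

2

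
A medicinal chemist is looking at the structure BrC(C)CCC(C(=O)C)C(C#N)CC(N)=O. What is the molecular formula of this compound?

Walk through each heavy atom and fill implicit hydrogens from standard valence (C 4, N 3, O 2, S 2, halogen 1):
  atom 1: Br (halogen, monovalent) → 0 H
  atom 2: C, bond orders sum to 3 (valence 4) → 1 H
  atom 3: C, bond orders sum to 1 (valence 4) → 3 H
  atom 4: C, bond orders sum to 2 (valence 4) → 2 H
  atom 5: C, bond orders sum to 2 (valence 4) → 2 H
  atom 6: C, bond orders sum to 3 (valence 4) → 1 H
  atom 7: C, bond orders sum to 4 (valence 4) → 0 H
  atom 8: O, bond orders sum to 2 (valence 2) → 0 H
  atom 9: C, bond orders sum to 1 (valence 4) → 3 H
  atom 10: C, bond orders sum to 3 (valence 4) → 1 H
  atom 11: C, bond orders sum to 4 (valence 4) → 0 H
  atom 12: N, bond orders sum to 3 (valence 3) → 0 H
  atom 13: C, bond orders sum to 2 (valence 4) → 2 H
  atom 14: C, bond orders sum to 4 (valence 4) → 0 H
  atom 15: N, bond orders sum to 1 (valence 3) → 2 H
  atom 16: O, bond orders sum to 2 (valence 2) → 0 H
Totals → C:11, H:17, Br:1, N:2, O:2.
In Hill order: C11H17BrN2O2.

C11H17BrN2O2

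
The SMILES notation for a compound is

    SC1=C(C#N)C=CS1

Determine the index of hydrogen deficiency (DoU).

Degree of unsaturation = (number of rings) + (number of π bonds).
Ring closures in the SMILES: 1.
π bonds: 2 double bonds (each 1 DoU), 1 triple bond (each 2 DoU) → 4 DoU from unsaturation.
Total DoU = 1 + 4 = 5.

5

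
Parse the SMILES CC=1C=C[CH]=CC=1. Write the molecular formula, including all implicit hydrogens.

Walk through each heavy atom and fill implicit hydrogens from standard valence (C 4, N 3, O 2, S 2, halogen 1):
  atom 1: C, bond orders sum to 1 (valence 4) → 3 H
  atom 2: C, bond orders sum to 4 (valence 4) → 0 H
  atom 3: C, bond orders sum to 3 (valence 4) → 1 H
  atom 4: C, bond orders sum to 3 (valence 4) → 1 H
  atom 5: C with explicit H count 1
  atom 6: C, bond orders sum to 3 (valence 4) → 1 H
  atom 7: C, bond orders sum to 3 (valence 4) → 1 H
Totals → C:7, H:8.
In Hill order: C7H8.

C7H8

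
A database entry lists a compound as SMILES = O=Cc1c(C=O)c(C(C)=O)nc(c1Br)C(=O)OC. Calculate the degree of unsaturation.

8

Molecular formula: C11H8BrNO5.
DoU = (2C + 2 + N − H − X) / 2, where X is the halogen count and O/S are ignored.
    = (2·11 + 2 + 1 − 8 − 1) / 2 = 16 / 2 = 8.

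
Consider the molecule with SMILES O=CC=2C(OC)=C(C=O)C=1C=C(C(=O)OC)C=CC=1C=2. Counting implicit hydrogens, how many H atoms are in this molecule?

Walk through each heavy atom and fill implicit hydrogens from standard valence (C 4, N 3, O 2, S 2, halogen 1):
  atom 1: O, bond orders sum to 2 (valence 2) → 0 H
  atom 2: C, bond orders sum to 3 (valence 4) → 1 H
  atom 3: C, bond orders sum to 4 (valence 4) → 0 H
  atom 4: C, bond orders sum to 4 (valence 4) → 0 H
  atom 5: O, bond orders sum to 2 (valence 2) → 0 H
  atom 6: C, bond orders sum to 1 (valence 4) → 3 H
  atom 7: C, bond orders sum to 4 (valence 4) → 0 H
  atom 8: C, bond orders sum to 3 (valence 4) → 1 H
  atom 9: O, bond orders sum to 2 (valence 2) → 0 H
  atom 10: C, bond orders sum to 4 (valence 4) → 0 H
  atom 11: C, bond orders sum to 3 (valence 4) → 1 H
  atom 12: C, bond orders sum to 4 (valence 4) → 0 H
  atom 13: C, bond orders sum to 4 (valence 4) → 0 H
  atom 14: O, bond orders sum to 2 (valence 2) → 0 H
  atom 15: O, bond orders sum to 2 (valence 2) → 0 H
  atom 16: C, bond orders sum to 1 (valence 4) → 3 H
  atom 17: C, bond orders sum to 3 (valence 4) → 1 H
  atom 18: C, bond orders sum to 3 (valence 4) → 1 H
  atom 19: C, bond orders sum to 4 (valence 4) → 0 H
  atom 20: C, bond orders sum to 3 (valence 4) → 1 H
Total hydrogens: 12.

12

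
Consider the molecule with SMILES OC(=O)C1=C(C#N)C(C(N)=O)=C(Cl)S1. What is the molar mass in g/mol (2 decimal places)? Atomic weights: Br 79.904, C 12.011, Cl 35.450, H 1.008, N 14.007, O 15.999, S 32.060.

230.62 g/mol

First, the molecular formula is C7H3ClN2O3S (counting implicit H from valence).
  C: 7 × 12.011 = 84.077
  Cl: 1 × 35.450 = 35.450
  H: 3 × 1.008 = 3.024
  N: 2 × 14.007 = 28.014
  O: 3 × 15.999 = 47.997
  S: 1 × 32.060 = 32.060
Sum: 7×12.011 + 1×35.450 + 3×1.008 + 2×14.007 + 3×15.999 + 1×32.060 = 230.622 → 230.62 g/mol.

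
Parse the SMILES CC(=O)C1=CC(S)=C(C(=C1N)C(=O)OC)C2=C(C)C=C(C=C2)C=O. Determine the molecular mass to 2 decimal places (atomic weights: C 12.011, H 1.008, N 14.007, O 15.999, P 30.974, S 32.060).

343.40 g/mol

First, the molecular formula is C18H17NO4S (counting implicit H from valence).
  C: 18 × 12.011 = 216.198
  H: 17 × 1.008 = 17.136
  N: 1 × 14.007 = 14.007
  O: 4 × 15.999 = 63.996
  S: 1 × 32.060 = 32.060
Sum: 18×12.011 + 17×1.008 + 1×14.007 + 4×15.999 + 1×32.060 = 343.397 → 343.40 g/mol.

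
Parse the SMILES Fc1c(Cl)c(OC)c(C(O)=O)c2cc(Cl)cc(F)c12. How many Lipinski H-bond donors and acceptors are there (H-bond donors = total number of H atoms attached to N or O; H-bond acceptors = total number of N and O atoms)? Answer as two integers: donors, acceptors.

1, 3

Donors: find every N or O and count the H atoms it carries.
  atom 6 (O): bond orders sum to 2 → 0 H
  atom 10 (O): bond orders sum to 1 → 1 H
  atom 11 (O): bond orders sum to 2 → 0 H
Lipinski HBD = 1.
Acceptors: N atoms = 0, O atoms = 3 → HBA = 3.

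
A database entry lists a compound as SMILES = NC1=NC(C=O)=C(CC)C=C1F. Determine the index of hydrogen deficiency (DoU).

5

Degree of unsaturation = (number of rings) + (number of π bonds).
Ring closures in the SMILES: 1.
π bonds: 4 double bonds (each 1 DoU) → 4 DoU from unsaturation.
Total DoU = 1 + 4 = 5.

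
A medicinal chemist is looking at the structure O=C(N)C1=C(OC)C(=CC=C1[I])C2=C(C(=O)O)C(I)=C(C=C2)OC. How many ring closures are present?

In SMILES, each pair of matching ring-closure digits denotes one ring-closing bond; the number of such bonds equals the number of independent rings.
Ring-closure bonds here: 2.

2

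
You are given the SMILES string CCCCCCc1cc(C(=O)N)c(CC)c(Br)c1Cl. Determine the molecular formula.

C15H21BrClNO

Walk through each heavy atom and fill implicit hydrogens from standard valence (C 4, N 3, O 2, S 2, halogen 1); for lowercase aromatic atoms, an aromatic c carries 1 H when it has two neighbours and 0 H with three, and aromatic n carries 0 H:
  atom 1: C, bond orders sum to 1 (valence 4) → 3 H
  atom 2: C, bond orders sum to 2 (valence 4) → 2 H
  atom 3: C, bond orders sum to 2 (valence 4) → 2 H
  atom 4: C, bond orders sum to 2 (valence 4) → 2 H
  atom 5: C, bond orders sum to 2 (valence 4) → 2 H
  atom 6: C, bond orders sum to 2 (valence 4) → 2 H
  atom 7: aromatic c, 3 neighbours → 0 H
  atom 8: aromatic c, 2 neighbours → 1 H
  atom 9: aromatic c, 3 neighbours → 0 H
  atom 10: C, bond orders sum to 4 (valence 4) → 0 H
  atom 11: O, bond orders sum to 2 (valence 2) → 0 H
  atom 12: N, bond orders sum to 1 (valence 3) → 2 H
  atom 13: aromatic c, 3 neighbours → 0 H
  atom 14: C, bond orders sum to 2 (valence 4) → 2 H
  atom 15: C, bond orders sum to 1 (valence 4) → 3 H
  atom 16: aromatic c, 3 neighbours → 0 H
  atom 17: Br (halogen, monovalent) → 0 H
  atom 18: aromatic c, 3 neighbours → 0 H
  atom 19: Cl (halogen, monovalent) → 0 H
Totals → C:15, H:21, Br:1, Cl:1, N:1, O:1.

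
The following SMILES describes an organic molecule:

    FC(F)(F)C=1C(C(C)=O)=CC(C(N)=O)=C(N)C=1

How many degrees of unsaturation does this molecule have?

Molecular formula: C10H9F3N2O2.
DoU = (2C + 2 + N − H − X) / 2, where X is the halogen count and O/S are ignored.
    = (2·10 + 2 + 2 − 9 − 3) / 2 = 12 / 2 = 6.

6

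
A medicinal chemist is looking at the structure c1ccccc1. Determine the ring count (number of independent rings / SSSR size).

In SMILES, each pair of matching ring-closure digits denotes one ring-closing bond; the number of such bonds equals the number of independent rings.
Ring-closure bonds here: 1.

1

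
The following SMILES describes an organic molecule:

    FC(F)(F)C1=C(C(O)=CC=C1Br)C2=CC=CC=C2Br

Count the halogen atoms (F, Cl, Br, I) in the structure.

Halogen atoms appear at heavy-atom positions 1, 3, 4, 12, 19 (2×Br, 3×F).
Other groups present: 1 hydroxyl.
Halogen count: 5.

5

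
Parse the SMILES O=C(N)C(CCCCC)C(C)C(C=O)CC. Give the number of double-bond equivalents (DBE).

2

Degree of unsaturation = (number of rings) + (number of π bonds).
Ring closures in the SMILES: 0.
π bonds: 2 double bonds (each 1 DoU) → 2 DoU from unsaturation.
Total DoU = 0 + 2 = 2.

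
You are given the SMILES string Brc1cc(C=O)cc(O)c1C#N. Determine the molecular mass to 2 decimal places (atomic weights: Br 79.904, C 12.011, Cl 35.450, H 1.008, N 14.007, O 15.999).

First, the molecular formula is C8H4BrNO2 (counting implicit H from valence).
  Br: 1 × 79.904 = 79.904
  C: 8 × 12.011 = 96.088
  H: 4 × 1.008 = 4.032
  N: 1 × 14.007 = 14.007
  O: 2 × 15.999 = 31.998
Sum: 1×79.904 + 8×12.011 + 4×1.008 + 1×14.007 + 2×15.999 = 226.029 → 226.03 g/mol.

226.03 g/mol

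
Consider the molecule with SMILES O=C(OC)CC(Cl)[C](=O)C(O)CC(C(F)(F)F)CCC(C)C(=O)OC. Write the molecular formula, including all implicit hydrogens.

C15H22ClF3O6

Walk through each heavy atom and fill implicit hydrogens from standard valence (C 4, N 3, O 2, S 2, halogen 1):
  atom 1: O, bond orders sum to 2 (valence 2) → 0 H
  atom 2: C, bond orders sum to 4 (valence 4) → 0 H
  atom 3: O, bond orders sum to 2 (valence 2) → 0 H
  atom 4: C, bond orders sum to 1 (valence 4) → 3 H
  atom 5: C, bond orders sum to 2 (valence 4) → 2 H
  atom 6: C, bond orders sum to 3 (valence 4) → 1 H
  atom 7: Cl (halogen, monovalent) → 0 H
  atom 8: C with explicit H count 0
  atom 9: O, bond orders sum to 2 (valence 2) → 0 H
  atom 10: C, bond orders sum to 3 (valence 4) → 1 H
  atom 11: O, bond orders sum to 1 (valence 2) → 1 H
  atom 12: C, bond orders sum to 2 (valence 4) → 2 H
  atom 13: C, bond orders sum to 3 (valence 4) → 1 H
  atom 14: C, bond orders sum to 4 (valence 4) → 0 H
  atom 15: F (halogen, monovalent) → 0 H
  atom 16: F (halogen, monovalent) → 0 H
  atom 17: F (halogen, monovalent) → 0 H
  atom 18: C, bond orders sum to 2 (valence 4) → 2 H
  atom 19: C, bond orders sum to 2 (valence 4) → 2 H
  atom 20: C, bond orders sum to 3 (valence 4) → 1 H
  atom 21: C, bond orders sum to 1 (valence 4) → 3 H
  atom 22: C, bond orders sum to 4 (valence 4) → 0 H
  atom 23: O, bond orders sum to 2 (valence 2) → 0 H
  atom 24: O, bond orders sum to 2 (valence 2) → 0 H
  atom 25: C, bond orders sum to 1 (valence 4) → 3 H
Totals → C:15, H:22, Cl:1, F:3, O:6.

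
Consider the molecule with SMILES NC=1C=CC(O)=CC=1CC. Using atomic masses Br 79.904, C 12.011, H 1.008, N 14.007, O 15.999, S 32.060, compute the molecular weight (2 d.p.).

137.18 g/mol

First, the molecular formula is C8H11NO (counting implicit H from valence).
  C: 8 × 12.011 = 96.088
  H: 11 × 1.008 = 11.088
  N: 1 × 14.007 = 14.007
  O: 1 × 15.999 = 15.999
Sum: 8×12.011 + 11×1.008 + 1×14.007 + 1×15.999 = 137.182 → 137.18 g/mol.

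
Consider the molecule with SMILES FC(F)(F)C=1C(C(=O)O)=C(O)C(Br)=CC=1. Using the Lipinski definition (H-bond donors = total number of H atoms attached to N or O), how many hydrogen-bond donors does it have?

Donors: find every N or O and count the H atoms it carries.
  atom 8 (O): bond orders sum to 2 → 0 H
  atom 9 (O): bond orders sum to 1 → 1 H
  atom 11 (O): bond orders sum to 1 → 1 H
Lipinski HBD = 2.

2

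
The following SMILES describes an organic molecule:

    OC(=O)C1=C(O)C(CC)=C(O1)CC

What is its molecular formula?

C9H12O4

Walk through each heavy atom and fill implicit hydrogens from standard valence (C 4, N 3, O 2, S 2, halogen 1):
  atom 1: O, bond orders sum to 1 (valence 2) → 1 H
  atom 2: C, bond orders sum to 4 (valence 4) → 0 H
  atom 3: O, bond orders sum to 2 (valence 2) → 0 H
  atom 4: C, bond orders sum to 4 (valence 4) → 0 H
  atom 5: C, bond orders sum to 4 (valence 4) → 0 H
  atom 6: O, bond orders sum to 1 (valence 2) → 1 H
  atom 7: C, bond orders sum to 4 (valence 4) → 0 H
  atom 8: C, bond orders sum to 2 (valence 4) → 2 H
  atom 9: C, bond orders sum to 1 (valence 4) → 3 H
  atom 10: C, bond orders sum to 4 (valence 4) → 0 H
  atom 11: O, bond orders sum to 2 (valence 2) → 0 H
  atom 12: C, bond orders sum to 2 (valence 4) → 2 H
  atom 13: C, bond orders sum to 1 (valence 4) → 3 H
Totals → C:9, H:12, O:4.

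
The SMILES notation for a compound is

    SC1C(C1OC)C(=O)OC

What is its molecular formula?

Walk through each heavy atom and fill implicit hydrogens from standard valence (C 4, N 3, O 2, S 2, halogen 1):
  atom 1: S, bond orders sum to 1 (valence 2) → 1 H
  atom 2: C, bond orders sum to 3 (valence 4) → 1 H
  atom 3: C, bond orders sum to 3 (valence 4) → 1 H
  atom 4: C, bond orders sum to 3 (valence 4) → 1 H
  atom 5: O, bond orders sum to 2 (valence 2) → 0 H
  atom 6: C, bond orders sum to 1 (valence 4) → 3 H
  atom 7: C, bond orders sum to 4 (valence 4) → 0 H
  atom 8: O, bond orders sum to 2 (valence 2) → 0 H
  atom 9: O, bond orders sum to 2 (valence 2) → 0 H
  atom 10: C, bond orders sum to 1 (valence 4) → 3 H
Totals → C:6, H:10, O:3, S:1.
In Hill order: C6H10O3S.

C6H10O3S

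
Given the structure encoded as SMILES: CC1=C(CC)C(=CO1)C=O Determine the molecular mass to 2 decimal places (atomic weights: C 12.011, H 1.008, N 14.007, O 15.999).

138.17 g/mol

First, the molecular formula is C8H10O2 (counting implicit H from valence).
  C: 8 × 12.011 = 96.088
  H: 10 × 1.008 = 10.080
  O: 2 × 15.999 = 31.998
Sum: 8×12.011 + 10×1.008 + 2×15.999 = 138.166 → 138.17 g/mol.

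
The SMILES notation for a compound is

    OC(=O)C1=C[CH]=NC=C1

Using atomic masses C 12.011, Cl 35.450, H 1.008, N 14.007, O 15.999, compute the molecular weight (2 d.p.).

First, the molecular formula is C6H5NO2 (counting implicit H from valence).
  C: 6 × 12.011 = 72.066
  H: 5 × 1.008 = 5.040
  N: 1 × 14.007 = 14.007
  O: 2 × 15.999 = 31.998
Sum: 6×12.011 + 5×1.008 + 1×14.007 + 2×15.999 = 123.111 → 123.11 g/mol.

123.11 g/mol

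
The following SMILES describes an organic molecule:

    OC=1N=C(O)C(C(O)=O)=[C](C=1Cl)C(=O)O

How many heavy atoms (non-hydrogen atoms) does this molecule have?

Every atom symbol written in the SMILES (organic subset) is one heavy atom; implicit H are not written.
Heavy atoms by element → C:7, Cl:1, N:1, O:6.
Total: 15.

15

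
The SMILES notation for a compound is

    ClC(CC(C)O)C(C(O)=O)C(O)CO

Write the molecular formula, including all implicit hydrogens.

Walk through each heavy atom and fill implicit hydrogens from standard valence (C 4, N 3, O 2, S 2, halogen 1):
  atom 1: Cl (halogen, monovalent) → 0 H
  atom 2: C, bond orders sum to 3 (valence 4) → 1 H
  atom 3: C, bond orders sum to 2 (valence 4) → 2 H
  atom 4: C, bond orders sum to 3 (valence 4) → 1 H
  atom 5: C, bond orders sum to 1 (valence 4) → 3 H
  atom 6: O, bond orders sum to 1 (valence 2) → 1 H
  atom 7: C, bond orders sum to 3 (valence 4) → 1 H
  atom 8: C, bond orders sum to 4 (valence 4) → 0 H
  atom 9: O, bond orders sum to 1 (valence 2) → 1 H
  atom 10: O, bond orders sum to 2 (valence 2) → 0 H
  atom 11: C, bond orders sum to 3 (valence 4) → 1 H
  atom 12: O, bond orders sum to 1 (valence 2) → 1 H
  atom 13: C, bond orders sum to 2 (valence 4) → 2 H
  atom 14: O, bond orders sum to 1 (valence 2) → 1 H
Totals → C:8, H:15, Cl:1, O:5.
In Hill order: C8H15ClO5.

C8H15ClO5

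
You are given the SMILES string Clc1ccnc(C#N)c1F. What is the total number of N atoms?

2

Scan the SMILES for N atoms (remember two-letter symbols like Cl and Br are single atoms).
Nitrogen count: 2.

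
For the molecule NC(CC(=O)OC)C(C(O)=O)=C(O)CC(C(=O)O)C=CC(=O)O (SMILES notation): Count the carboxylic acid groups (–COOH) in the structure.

The carboxylic acid motif appears at heavy-atom positions 9, 16, 21 in the SMILES.
Other groups present: 2 alkene, 1 ester, 1 hydroxyl, 1 primary amine.
Carboxylic acid count: 3.

3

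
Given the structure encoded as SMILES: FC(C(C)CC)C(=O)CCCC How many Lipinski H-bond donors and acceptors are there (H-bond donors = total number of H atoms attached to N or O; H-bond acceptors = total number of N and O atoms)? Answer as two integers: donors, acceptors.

0, 1

Donors: find every N or O and count the H atoms it carries.
  atom 8 (O): bond orders sum to 2 → 0 H
Lipinski HBD = 0.
Acceptors: N atoms = 0, O atoms = 1 → HBA = 1.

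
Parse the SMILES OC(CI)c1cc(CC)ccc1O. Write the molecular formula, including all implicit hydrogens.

C10H13IO2

Walk through each heavy atom and fill implicit hydrogens from standard valence (C 4, N 3, O 2, S 2, halogen 1); for lowercase aromatic atoms, an aromatic c carries 1 H when it has two neighbours and 0 H with three, and aromatic n carries 0 H:
  atom 1: O, bond orders sum to 1 (valence 2) → 1 H
  atom 2: C, bond orders sum to 3 (valence 4) → 1 H
  atom 3: C, bond orders sum to 2 (valence 4) → 2 H
  atom 4: I (halogen, monovalent) → 0 H
  atom 5: aromatic c, 3 neighbours → 0 H
  atom 6: aromatic c, 2 neighbours → 1 H
  atom 7: aromatic c, 3 neighbours → 0 H
  atom 8: C, bond orders sum to 2 (valence 4) → 2 H
  atom 9: C, bond orders sum to 1 (valence 4) → 3 H
  atom 10: aromatic c, 2 neighbours → 1 H
  atom 11: aromatic c, 2 neighbours → 1 H
  atom 12: aromatic c, 3 neighbours → 0 H
  atom 13: O, bond orders sum to 1 (valence 2) → 1 H
Totals → C:10, H:13, I:1, O:2.
In Hill order: C10H13IO2.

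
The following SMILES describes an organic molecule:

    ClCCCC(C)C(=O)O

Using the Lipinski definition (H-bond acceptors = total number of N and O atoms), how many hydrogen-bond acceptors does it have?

2

N atoms: 0; O atoms: 2.
Lipinski HBA = 0 + 2 = 2.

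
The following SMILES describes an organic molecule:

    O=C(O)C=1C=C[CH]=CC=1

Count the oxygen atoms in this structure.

Scan the SMILES for O atoms (remember two-letter symbols like Cl and Br are single atoms).
Oxygen count: 2.

2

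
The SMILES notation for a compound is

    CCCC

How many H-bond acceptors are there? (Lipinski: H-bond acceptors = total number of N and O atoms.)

N atoms: 0; O atoms: 0.
Lipinski HBA = 0 + 0 = 0.

0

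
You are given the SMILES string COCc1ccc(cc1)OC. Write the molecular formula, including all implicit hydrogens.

C9H12O2

Walk through each heavy atom and fill implicit hydrogens from standard valence (C 4, N 3, O 2, S 2, halogen 1); for lowercase aromatic atoms, an aromatic c carries 1 H when it has two neighbours and 0 H with three, and aromatic n carries 0 H:
  atom 1: C, bond orders sum to 1 (valence 4) → 3 H
  atom 2: O, bond orders sum to 2 (valence 2) → 0 H
  atom 3: C, bond orders sum to 2 (valence 4) → 2 H
  atom 4: aromatic c, 3 neighbours → 0 H
  atom 5: aromatic c, 2 neighbours → 1 H
  atom 6: aromatic c, 2 neighbours → 1 H
  atom 7: aromatic c, 3 neighbours → 0 H
  atom 8: aromatic c, 2 neighbours → 1 H
  atom 9: aromatic c, 2 neighbours → 1 H
  atom 10: O, bond orders sum to 2 (valence 2) → 0 H
  atom 11: C, bond orders sum to 1 (valence 4) → 3 H
Totals → C:9, H:12, O:2.
In Hill order: C9H12O2.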